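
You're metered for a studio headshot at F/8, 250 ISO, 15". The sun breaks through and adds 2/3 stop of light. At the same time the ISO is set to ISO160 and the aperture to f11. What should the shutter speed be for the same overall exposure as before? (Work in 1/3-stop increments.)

30 s

Scene light: 2/3 stop brighter.
ISO: 250 → 200 → 160 — 2/3 stop lower (darker).
Aperture: f/8 → f/9 → f/10 → f/11 — 1 stop smaller aperture (darker).
Net so far: 1 stop darker. Shutter speed: 15 → 20 → 25 → 30.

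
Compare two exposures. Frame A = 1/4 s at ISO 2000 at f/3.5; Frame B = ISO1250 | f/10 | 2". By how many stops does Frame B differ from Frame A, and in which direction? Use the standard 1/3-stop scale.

2/3 stop darker

Aperture: f/3.5 → f/4 → f/4.5 → f/5 → f/5.6 → f/6.3 → f/7.1 → f/8 → f/9 → f/10 — 3 stops smaller aperture (darker).
Shutter speed: 1/4 → 0.3 → 0.4 → 0.5 → 0.6 → 0.8 → 1 → 1.3 → 1.6 → 2 — 3 stops longer (brighter).
ISO: 2000 → 1600 → 1250 — 2/3 stop lower (darker).
Net: −3 +3 −2/3 = −2/3 stops.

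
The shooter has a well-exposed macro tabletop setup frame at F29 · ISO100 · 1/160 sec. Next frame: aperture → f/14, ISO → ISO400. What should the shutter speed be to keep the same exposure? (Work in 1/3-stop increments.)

1/2500s

Aperture: f/29 → f/25 → f/22 → f/20 → f/18 → f/16 → f/14 — 2 stops wider (brighter).
ISO: 100 → 125 → 160 → 200 → 250 → 320 → 400 — 2 stops higher (brighter).
Net change so far: 4 stops brighter. Offset with the shutter speed: 1/160 → 1/200 → 1/250 → 1/320 → 1/400 → 1/500 → 1/640 → 1/800 → 1/1000 → 1/1250 → 1/1600 → 1/2000 → 1/2500.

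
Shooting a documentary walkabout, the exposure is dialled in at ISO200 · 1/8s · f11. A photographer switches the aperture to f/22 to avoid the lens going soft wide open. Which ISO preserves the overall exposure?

ISO 800

Aperture: f/11 → f/16 → f/22 — 2 stops stopped down (darker).
Need 2 stops brighter from the ISO: 200 → 400 → 800.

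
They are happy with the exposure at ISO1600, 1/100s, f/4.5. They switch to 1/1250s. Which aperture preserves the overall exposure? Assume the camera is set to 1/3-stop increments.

Shutter speed: 1/100 → 1/125 → 1/160 → 1/200 → 1/250 → 1/320 → 1/400 → 1/500 → 1/640 → 1/800 → 1/1000 → 1/1250 — 3 2/3 stops shorter (darker).
Need 3 2/3 stops brighter from the aperture: f/4.5 → f/4 → f/3.5 → f/3.2 → f/2.8 → f/2.5 → f/2.2 → f/2 → f/1.8 → f/1.6 → f/1.4 → f/1.2.

f/1.2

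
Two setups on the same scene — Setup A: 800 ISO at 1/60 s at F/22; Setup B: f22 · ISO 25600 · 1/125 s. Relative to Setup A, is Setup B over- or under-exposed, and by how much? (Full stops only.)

4 stops brighter

Aperture: unchanged.
Shutter speed: 1/60 → 1/125 — 1 stop faster (darker).
ISO: 800 → 1600 → 3200 → 6400 → 12800 → 25600 — 5 stops raised (brighter).
Net: −1 +5 = +4 stops.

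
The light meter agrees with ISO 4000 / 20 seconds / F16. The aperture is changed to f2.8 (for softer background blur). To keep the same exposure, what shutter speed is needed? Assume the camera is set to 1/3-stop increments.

0.6 s

Aperture: f/16 → f/14 → f/13 → f/11 → f/10 → f/9 → f/8 → f/7.1 → f/6.3 → f/5.6 → f/5 → f/4.5 → f/4 → f/3.5 → f/3.2 → f/2.8 — 5 stops opened up (brighter).
Need 5 stops darker from the shutter speed: 20 → 15 → 13 → 10 → 8 → 6 → 5 → 4 → 3.2 → 2.5 → 2 → 1.6 → 1.3 → 1 → 0.8 → 0.6.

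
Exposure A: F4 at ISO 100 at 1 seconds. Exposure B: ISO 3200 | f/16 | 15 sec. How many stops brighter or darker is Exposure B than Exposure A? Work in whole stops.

5 stops brighter

Aperture: f/4 → f/5.6 → f/8 → f/11 → f/16 — 4 stops smaller aperture (darker).
Shutter speed: 1 → 2 → 4 → 8 → 15 — 4 stops longer (brighter).
ISO: 100 → 200 → 400 → 800 → 1600 → 3200 — 5 stops higher (brighter).
Net: −4 +4 +5 = +5 stops.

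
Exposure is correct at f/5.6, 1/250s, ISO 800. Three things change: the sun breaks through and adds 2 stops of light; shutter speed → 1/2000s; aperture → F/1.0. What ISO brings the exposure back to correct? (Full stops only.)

ISO 50

Scene light: 2 stops brighter.
Shutter speed: 1/250 → 1/500 → 1/1000 → 1/2000 — 3 stops shorter (darker).
Aperture: f/5.6 → f/4 → f/2.8 → f/2 → f/1.4 → f/1.0 — 5 stops larger aperture (brighter).
Net so far: 4 stops brighter. ISO: 800 → 400 → 200 → 100 → 50.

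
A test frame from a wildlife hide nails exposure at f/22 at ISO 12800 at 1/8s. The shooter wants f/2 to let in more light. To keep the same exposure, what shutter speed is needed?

Aperture: f/22 → f/16 → f/11 → f/8 → f/5.6 → f/4 → f/2.8 → f/2 — 7 stops wider (brighter).
Need 7 stops darker from the shutter speed: 1/8 → 1/15 → 1/30 → 1/60 → 1/125 → 1/250 → 1/500 → 1/1000.

1/1000s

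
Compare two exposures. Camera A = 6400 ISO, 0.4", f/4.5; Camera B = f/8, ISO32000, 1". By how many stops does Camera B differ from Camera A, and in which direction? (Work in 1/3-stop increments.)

2 stops brighter

Aperture: f/4.5 → f/5 → f/5.6 → f/6.3 → f/7.1 → f/8 — 1 2/3 stops narrower (darker).
Shutter speed: 0.4 → 0.5 → 0.6 → 0.8 → 1 — 1 1/3 stops longer (brighter).
ISO: 6400 → 8000 → 10000 → 12800 → 16000 → 20000 → 25600 → 32000 — 2 1/3 stops raised (brighter).
Net: −1 2/3 +1 1/3 +2 1/3 = +2 stops.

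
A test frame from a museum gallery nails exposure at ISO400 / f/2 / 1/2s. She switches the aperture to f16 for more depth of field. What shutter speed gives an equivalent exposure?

30 s

Aperture: f/2 → f/2.8 → f/4 → f/5.6 → f/8 → f/11 → f/16 — 6 stops smaller aperture (darker).
Need 6 stops brighter from the shutter speed: 1/2 → 1 → 2 → 4 → 8 → 15 → 30.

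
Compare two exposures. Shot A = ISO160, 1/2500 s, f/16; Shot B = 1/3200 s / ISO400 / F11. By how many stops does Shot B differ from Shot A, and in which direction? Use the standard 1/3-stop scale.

2 stops brighter

Aperture: f/16 → f/14 → f/13 → f/11 — 1 stop opened up (brighter).
Shutter speed: 1/2500 → 1/3200 — 1/3 stop shorter (darker).
ISO: 160 → 200 → 250 → 320 → 400 — 1 1/3 stops raised (brighter).
Net: +1 −1/3 +1 1/3 = +2 stops.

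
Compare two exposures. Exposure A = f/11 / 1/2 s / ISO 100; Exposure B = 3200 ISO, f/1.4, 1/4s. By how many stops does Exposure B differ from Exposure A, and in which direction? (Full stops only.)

Aperture: f/11 → f/8 → f/5.6 → f/4 → f/2.8 → f/2 → f/1.4 — 6 stops opened up (brighter).
Shutter speed: 1/2 → 1/4 — 1 stop shorter (darker).
ISO: 100 → 200 → 400 → 800 → 1600 → 3200 — 5 stops raised (brighter).
Net: +6 −1 +5 = +10 stops.

10 stops brighter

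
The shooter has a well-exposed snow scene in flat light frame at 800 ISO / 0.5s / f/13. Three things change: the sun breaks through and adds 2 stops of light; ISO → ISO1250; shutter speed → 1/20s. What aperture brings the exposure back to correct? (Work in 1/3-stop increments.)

Scene light: 2 stops brighter.
ISO: 800 → 1000 → 1250 — 2/3 stop raised (brighter).
Shutter speed: 0.5 → 0.4 → 0.3 → 1/4 → 1/5 → 1/6 → 1/8 → 1/10 → 1/13 → 1/15 → 1/20 — 3 1/3 stops shorter (darker).
Net so far: 2/3 stop darker. Aperture: f/13 → f/11 → f/10.

f/10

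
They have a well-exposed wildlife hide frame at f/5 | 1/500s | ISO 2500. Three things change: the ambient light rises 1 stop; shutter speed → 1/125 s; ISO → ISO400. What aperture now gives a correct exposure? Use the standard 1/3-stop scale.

f/5.6

Scene light: 1 stop brighter.
Shutter speed: 1/500 → 1/400 → 1/320 → 1/250 → 1/200 → 1/160 → 1/125 — 2 stops slower (brighter).
ISO: 2500 → 2000 → 1600 → 1250 → 1000 → 800 → 640 → 500 → 400 — 2 2/3 stops lower (darker).
Net so far: 1/3 stop brighter. Aperture: f/5 → f/5.6.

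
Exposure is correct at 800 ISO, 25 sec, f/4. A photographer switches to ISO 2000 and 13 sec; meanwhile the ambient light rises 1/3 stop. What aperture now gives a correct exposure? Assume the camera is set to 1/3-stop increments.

f/5

Scene light: 1/3 stop brighter.
ISO: 800 → 1000 → 1250 → 1600 → 2000 — 1 1/3 stops higher (brighter).
Shutter speed: 25 → 20 → 15 → 13 — 1 stop faster (darker).
Net so far: 2/3 stop brighter. Aperture: f/4 → f/4.5 → f/5.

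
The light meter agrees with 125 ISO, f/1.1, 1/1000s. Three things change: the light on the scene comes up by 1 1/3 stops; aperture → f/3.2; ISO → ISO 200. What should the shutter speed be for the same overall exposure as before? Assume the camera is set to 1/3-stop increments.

1/500s

Scene light: 1 1/3 stops brighter.
Aperture: f/1.1 → f/1.2 → f/1.4 → f/1.6 → f/1.8 → f/2 → f/2.2 → f/2.5 → f/2.8 → f/3.2 — 3 stops smaller aperture (darker).
ISO: 125 → 160 → 200 — 2/3 stop raised (brighter).
Net so far: 1 stop darker. Shutter speed: 1/1000 → 1/800 → 1/640 → 1/500.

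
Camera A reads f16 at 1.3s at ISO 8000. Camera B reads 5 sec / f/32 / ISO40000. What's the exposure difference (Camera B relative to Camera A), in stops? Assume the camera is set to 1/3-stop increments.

Aperture: f/16 → f/18 → f/20 → f/22 → f/25 → f/29 → f/32 — 2 stops smaller aperture (darker).
Shutter speed: 1.3 → 1.6 → 2 → 2.5 → 3.2 → 4 → 5 — 2 stops longer (brighter).
ISO: 8000 → 10000 → 12800 → 16000 → 20000 → 25600 → 32000 → 40000 — 2 1/3 stops higher (brighter).
Net: −2 +2 +2 1/3 = +2 1/3 stops.

2 1/3 stops brighter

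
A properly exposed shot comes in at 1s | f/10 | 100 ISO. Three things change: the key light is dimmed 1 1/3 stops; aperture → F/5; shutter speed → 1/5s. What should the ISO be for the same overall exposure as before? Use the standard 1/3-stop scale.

Scene light: 1 1/3 stops darker.
Aperture: f/10 → f/9 → f/8 → f/7.1 → f/6.3 → f/5.6 → f/5 — 2 stops larger aperture (brighter).
Shutter speed: 1 → 0.8 → 0.6 → 0.5 → 0.4 → 0.3 → 1/4 → 1/5 — 2 1/3 stops shorter (darker).
Net so far: 1 2/3 stops darker. ISO: 100 → 125 → 160 → 200 → 250 → 320.

ISO 320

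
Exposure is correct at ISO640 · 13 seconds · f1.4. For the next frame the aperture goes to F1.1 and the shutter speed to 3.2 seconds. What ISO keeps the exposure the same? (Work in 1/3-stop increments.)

ISO 1600

Aperture: f/1.4 → f/1.2 → f/1.1 — 2/3 stop opened up (brighter).
Shutter speed: 13 → 10 → 8 → 6 → 5 → 4 → 3.2 — 2 stops shorter (darker).
Net change so far: 1 1/3 stops darker. Offset with the ISO: 640 → 800 → 1000 → 1250 → 1600.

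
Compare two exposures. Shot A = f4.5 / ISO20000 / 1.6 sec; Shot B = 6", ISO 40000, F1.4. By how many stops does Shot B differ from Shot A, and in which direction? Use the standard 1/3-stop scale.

Aperture: f/4.5 → f/4 → f/3.5 → f/3.2 → f/2.8 → f/2.5 → f/2.2 → f/2 → f/1.8 → f/1.6 → f/1.4 — 3 1/3 stops wider (brighter).
Shutter speed: 1.6 → 2 → 2.5 → 3.2 → 4 → 5 → 6 — 2 stops longer (brighter).
ISO: 20000 → 25600 → 32000 → 40000 — 1 stop higher (brighter).
Net: +3 1/3 +2 +1 = +6 1/3 stops.

6 1/3 stops brighter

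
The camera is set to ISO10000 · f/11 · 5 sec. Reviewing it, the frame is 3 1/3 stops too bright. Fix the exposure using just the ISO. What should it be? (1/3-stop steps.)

Overexposed by 3 1/3 stops → need 3 1/3 stops darker.
ISO: 10000 → 8000 → 6400 → 5000 → 4000 → 3200 → 2500 → 2000 → 1600 → 1250 → 1000.

ISO 1000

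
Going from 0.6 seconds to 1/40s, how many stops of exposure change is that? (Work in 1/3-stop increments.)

0.6 → 0.5 → 0.4 → 0.3 → 1/4 → 1/5 → 1/6 → 1/8 → 1/10 → 1/13 → 1/15 → 1/20 → 1/25 → 1/30 → 1/40 — count the steps: 14 third-stops = 4 2/3 stops.

4 2/3 stops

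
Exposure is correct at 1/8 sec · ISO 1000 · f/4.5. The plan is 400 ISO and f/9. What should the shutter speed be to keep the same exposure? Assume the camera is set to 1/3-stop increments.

1.3 s

ISO: 1000 → 800 → 640 → 500 → 400 — 1 1/3 stops dropped (darker).
Aperture: f/4.5 → f/5 → f/5.6 → f/6.3 → f/7.1 → f/8 → f/9 — 2 stops narrower (darker).
Net change so far: 3 1/3 stops darker. Offset with the shutter speed: 1/8 → 1/6 → 1/5 → 1/4 → 0.3 → 0.4 → 0.5 → 0.6 → 0.8 → 1 → 1.3.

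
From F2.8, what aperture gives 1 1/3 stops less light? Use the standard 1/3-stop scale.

f/4.5

Aperture: f/2.8 → f/3.2 → f/3.5 → f/4 → f/4.5 — 1 1/3 stops smaller aperture (darker).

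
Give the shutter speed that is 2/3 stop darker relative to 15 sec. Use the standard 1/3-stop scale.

Shutter speed: 15 → 13 → 10 — 2/3 stop shorter (darker).

10 s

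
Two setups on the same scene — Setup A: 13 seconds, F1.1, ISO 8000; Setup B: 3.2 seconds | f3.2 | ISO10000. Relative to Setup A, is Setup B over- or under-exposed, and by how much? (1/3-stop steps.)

Aperture: f/1.1 → f/1.2 → f/1.4 → f/1.6 → f/1.8 → f/2 → f/2.2 → f/2.5 → f/2.8 → f/3.2 — 3 stops narrower (darker).
Shutter speed: 13 → 10 → 8 → 6 → 5 → 4 → 3.2 — 2 stops shorter (darker).
ISO: 8000 → 10000 — 1/3 stop higher (brighter).
Net: −3 −2 +1/3 = −4 2/3 stops.

4 2/3 stops darker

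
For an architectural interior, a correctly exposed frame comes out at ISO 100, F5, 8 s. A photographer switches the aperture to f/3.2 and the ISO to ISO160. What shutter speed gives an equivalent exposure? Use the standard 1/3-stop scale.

Aperture: f/5 → f/4.5 → f/4 → f/3.5 → f/3.2 — 1 1/3 stops opened up (brighter).
ISO: 100 → 125 → 160 — 2/3 stop higher (brighter).
Net change so far: 2 stops brighter. Offset with the shutter speed: 8 → 6 → 5 → 4 → 3.2 → 2.5 → 2.

2 s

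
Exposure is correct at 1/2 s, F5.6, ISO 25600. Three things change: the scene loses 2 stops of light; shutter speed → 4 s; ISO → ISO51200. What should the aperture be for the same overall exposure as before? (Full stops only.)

f/11

Scene light: 2 stops darker.
Shutter speed: 1/2 → 1 → 2 → 4 — 3 stops slower (brighter).
ISO: 25600 → 51200 — 1 stop higher (brighter).
Net so far: 2 stops brighter. Aperture: f/5.6 → f/8 → f/11.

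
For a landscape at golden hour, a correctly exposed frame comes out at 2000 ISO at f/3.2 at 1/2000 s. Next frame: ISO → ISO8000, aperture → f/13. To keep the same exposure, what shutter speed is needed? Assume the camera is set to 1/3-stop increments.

ISO: 2000 → 2500 → 3200 → 4000 → 5000 → 6400 → 8000 — 2 stops higher (brighter).
Aperture: f/3.2 → f/3.5 → f/4 → f/4.5 → f/5 → f/5.6 → f/6.3 → f/7.1 → f/8 → f/9 → f/10 → f/11 → f/13 — 4 stops stopped down (darker).
Net change so far: 2 stops darker. Offset with the shutter speed: 1/2000 → 1/1600 → 1/1250 → 1/1000 → 1/800 → 1/640 → 1/500.

1/500s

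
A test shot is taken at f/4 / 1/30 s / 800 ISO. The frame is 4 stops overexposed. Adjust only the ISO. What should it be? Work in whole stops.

ISO 50

Overexposed by 4 stops → need 4 stops darker.
ISO: 800 → 400 → 200 → 100 → 50.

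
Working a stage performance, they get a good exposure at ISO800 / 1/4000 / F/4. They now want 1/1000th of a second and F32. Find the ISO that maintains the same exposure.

Shutter speed: 1/4000 → 1/2000 → 1/1000 — 2 stops slower (brighter).
Aperture: f/4 → f/5.6 → f/8 → f/11 → f/16 → f/22 → f/32 — 6 stops stopped down (darker).
Net change so far: 4 stops darker. Offset with the ISO: 800 → 1600 → 3200 → 6400 → 12800.

ISO 12800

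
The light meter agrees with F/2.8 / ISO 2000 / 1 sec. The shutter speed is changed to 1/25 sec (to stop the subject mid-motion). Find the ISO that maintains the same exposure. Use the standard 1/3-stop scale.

ISO 51200

Shutter speed: 1 → 0.8 → 0.6 → 0.5 → 0.4 → 0.3 → 1/4 → 1/5 → 1/6 → 1/8 → 1/10 → 1/13 → 1/15 → 1/20 → 1/25 — 4 2/3 stops faster (darker).
Need 4 2/3 stops brighter from the ISO: 2000 → 2500 → 3200 → 4000 → 5000 → 6400 → 8000 → 10000 → 12800 → 16000 → 20000 → 25600 → 32000 → 40000 → 51200.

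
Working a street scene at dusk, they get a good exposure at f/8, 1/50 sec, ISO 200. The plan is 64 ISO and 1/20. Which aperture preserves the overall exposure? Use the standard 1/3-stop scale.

ISO: 200 → 160 → 125 → 100 → 80 → 64 — 1 2/3 stops dropped (darker).
Shutter speed: 1/50 → 1/40 → 1/30 → 1/25 → 1/20 — 1 1/3 stops longer (brighter).
Net change so far: 1/3 stop darker. Offset with the aperture: f/8 → f/7.1.

f/7.1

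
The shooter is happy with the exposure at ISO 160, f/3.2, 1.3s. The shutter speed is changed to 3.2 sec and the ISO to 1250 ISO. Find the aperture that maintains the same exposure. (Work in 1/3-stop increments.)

Shutter speed: 1.3 → 1.6 → 2 → 2.5 → 3.2 — 1 1/3 stops slower (brighter).
ISO: 160 → 200 → 250 → 320 → 400 → 500 → 640 → 800 → 1000 → 1250 — 3 stops raised (brighter).
Net change so far: 4 1/3 stops brighter. Offset with the aperture: f/3.2 → f/3.5 → f/4 → f/4.5 → f/5 → f/5.6 → f/6.3 → f/7.1 → f/8 → f/9 → f/10 → f/11 → f/13 → f/14.

f/14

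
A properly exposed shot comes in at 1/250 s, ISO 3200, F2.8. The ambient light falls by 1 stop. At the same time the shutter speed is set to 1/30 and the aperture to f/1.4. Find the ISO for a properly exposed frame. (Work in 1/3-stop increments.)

Scene light: 1 stop darker.
Shutter speed: 1/250 → 1/200 → 1/160 → 1/125 → 1/100 → 1/80 → 1/60 → 1/50 → 1/40 → 1/30 — 3 stops slower (brighter).
Aperture: f/2.8 → f/2.5 → f/2.2 → f/2 → f/1.8 → f/1.6 → f/1.4 — 2 stops larger aperture (brighter).
Net so far: 4 stops brighter. ISO: 3200 → 2500 → 2000 → 1600 → 1250 → 1000 → 800 → 640 → 500 → 400 → 320 → 250 → 200.

ISO 200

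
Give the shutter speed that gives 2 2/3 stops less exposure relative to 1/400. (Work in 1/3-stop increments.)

Shutter speed: 1/400 → 1/500 → 1/640 → 1/800 → 1/1000 → 1/1250 → 1/1600 → 1/2000 → 1/2500 — 2 2/3 stops faster (darker).

1/2500s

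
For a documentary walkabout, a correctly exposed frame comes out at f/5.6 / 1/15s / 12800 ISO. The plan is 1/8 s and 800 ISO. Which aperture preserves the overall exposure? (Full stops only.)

Shutter speed: 1/15 → 1/8 — 1 stop slower (brighter).
ISO: 12800 → 6400 → 3200 → 1600 → 800 — 4 stops dropped (darker).
Net change so far: 3 stops darker. Offset with the aperture: f/5.6 → f/4 → f/2.8 → f/2.

f/2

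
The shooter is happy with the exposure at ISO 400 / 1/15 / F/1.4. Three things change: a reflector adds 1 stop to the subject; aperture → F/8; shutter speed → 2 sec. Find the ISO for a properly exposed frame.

ISO 200

Scene light: 1 stop brighter.
Aperture: f/1.4 → f/2 → f/2.8 → f/4 → f/5.6 → f/8 — 5 stops narrower (darker).
Shutter speed: 1/15 → 1/8 → 1/4 → 1/2 → 1 → 2 — 5 stops longer (brighter).
Net so far: 1 stop brighter. ISO: 400 → 200.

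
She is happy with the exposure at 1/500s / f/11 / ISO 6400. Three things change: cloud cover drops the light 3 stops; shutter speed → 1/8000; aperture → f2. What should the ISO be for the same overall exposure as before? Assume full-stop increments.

Scene light: 3 stops darker.
Shutter speed: 1/500 → 1/1000 → 1/2000 → 1/4000 → 1/8000 — 4 stops shorter (darker).
Aperture: f/11 → f/8 → f/5.6 → f/4 → f/2.8 → f/2 — 5 stops wider (brighter).
Net so far: 2 stops darker. ISO: 6400 → 12800 → 25600.

ISO 25600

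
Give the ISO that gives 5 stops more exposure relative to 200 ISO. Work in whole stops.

ISO 6400

ISO: 200 → 400 → 800 → 1600 → 3200 → 6400 — 5 stops higher (brighter).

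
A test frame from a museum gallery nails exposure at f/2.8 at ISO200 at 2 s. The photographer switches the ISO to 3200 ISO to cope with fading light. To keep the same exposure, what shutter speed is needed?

1/8s

ISO: 200 → 400 → 800 → 1600 → 3200 — 4 stops higher (brighter).
Need 4 stops darker from the shutter speed: 2 → 1 → 1/2 → 1/4 → 1/8.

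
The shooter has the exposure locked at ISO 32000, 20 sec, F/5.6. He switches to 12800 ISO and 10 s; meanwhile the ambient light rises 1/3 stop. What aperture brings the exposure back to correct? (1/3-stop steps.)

Scene light: 1/3 stop brighter.
ISO: 32000 → 25600 → 20000 → 16000 → 12800 — 1 1/3 stops dropped (darker).
Shutter speed: 20 → 15 → 13 → 10 — 1 stop faster (darker).
Net so far: 2 stops darker. Aperture: f/5.6 → f/5 → f/4.5 → f/4 → f/3.5 → f/3.2 → f/2.8.

f/2.8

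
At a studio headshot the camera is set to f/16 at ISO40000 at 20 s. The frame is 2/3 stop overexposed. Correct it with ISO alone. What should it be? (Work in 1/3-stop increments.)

ISO 25600

Overexposed by 2/3 stop → need 2/3 stop darker.
ISO: 40000 → 32000 → 25600.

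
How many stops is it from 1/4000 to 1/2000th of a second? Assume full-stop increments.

1 stop

1/4000 → 1/2000 — count the steps: 1 stop.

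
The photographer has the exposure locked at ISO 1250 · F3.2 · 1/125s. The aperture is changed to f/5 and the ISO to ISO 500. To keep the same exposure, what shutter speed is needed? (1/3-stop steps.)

1/20s

Aperture: f/3.2 → f/3.5 → f/4 → f/4.5 → f/5 — 1 1/3 stops stopped down (darker).
ISO: 1250 → 1000 → 800 → 640 → 500 — 1 1/3 stops lower (darker).
Net change so far: 2 2/3 stops darker. Offset with the shutter speed: 1/125 → 1/100 → 1/80 → 1/60 → 1/50 → 1/40 → 1/30 → 1/25 → 1/20.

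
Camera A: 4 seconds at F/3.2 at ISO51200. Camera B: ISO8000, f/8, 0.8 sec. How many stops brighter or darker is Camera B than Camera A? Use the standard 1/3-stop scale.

Aperture: f/3.2 → f/3.5 → f/4 → f/4.5 → f/5 → f/5.6 → f/6.3 → f/7.1 → f/8 — 2 2/3 stops narrower (darker).
Shutter speed: 4 → 3.2 → 2.5 → 2 → 1.6 → 1.3 → 1 → 0.8 — 2 1/3 stops faster (darker).
ISO: 51200 → 40000 → 32000 → 25600 → 20000 → 16000 → 12800 → 10000 → 8000 — 2 2/3 stops lower (darker).
Net: −2 2/3 −2 1/3 −2 2/3 = −7 2/3 stops.

7 2/3 stops darker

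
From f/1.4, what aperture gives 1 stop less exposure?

f/2

Aperture: f/1.4 → f/2 — 1 stop stopped down (darker).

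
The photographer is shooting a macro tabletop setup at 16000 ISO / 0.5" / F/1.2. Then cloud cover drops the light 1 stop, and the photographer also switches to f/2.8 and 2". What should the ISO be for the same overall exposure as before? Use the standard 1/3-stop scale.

ISO 40000

Scene light: 1 stop darker.
Aperture: f/1.2 → f/1.4 → f/1.6 → f/1.8 → f/2 → f/2.2 → f/2.5 → f/2.8 — 2 1/3 stops smaller aperture (darker).
Shutter speed: 0.5 → 0.6 → 0.8 → 1 → 1.3 → 1.6 → 2 — 2 stops longer (brighter).
Net so far: 1 1/3 stops darker. ISO: 16000 → 20000 → 25600 → 32000 → 40000.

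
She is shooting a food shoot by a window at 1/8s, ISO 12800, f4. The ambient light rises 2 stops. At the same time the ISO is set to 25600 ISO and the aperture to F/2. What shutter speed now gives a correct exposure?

1/250s

Scene light: 2 stops brighter.
ISO: 12800 → 25600 — 1 stop raised (brighter).
Aperture: f/4 → f/2.8 → f/2 — 2 stops larger aperture (brighter).
Net so far: 5 stops brighter. Shutter speed: 1/8 → 1/15 → 1/30 → 1/60 → 1/125 → 1/250.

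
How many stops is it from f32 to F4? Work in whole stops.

6 stops

f/32 → f/22 → f/16 → f/11 → f/8 → f/5.6 → f/4 — count the steps: 6 stops.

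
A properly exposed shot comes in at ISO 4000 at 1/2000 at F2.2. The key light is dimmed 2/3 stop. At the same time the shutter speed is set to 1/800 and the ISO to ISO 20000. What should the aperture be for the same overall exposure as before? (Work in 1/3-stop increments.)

f/6.3

Scene light: 2/3 stop darker.
Shutter speed: 1/2000 → 1/1600 → 1/1250 → 1/1000 → 1/800 — 1 1/3 stops slower (brighter).
ISO: 4000 → 5000 → 6400 → 8000 → 10000 → 12800 → 16000 → 20000 — 2 1/3 stops raised (brighter).
Net so far: 3 stops brighter. Aperture: f/2.2 → f/2.5 → f/2.8 → f/3.2 → f/3.5 → f/4 → f/4.5 → f/5 → f/5.6 → f/6.3.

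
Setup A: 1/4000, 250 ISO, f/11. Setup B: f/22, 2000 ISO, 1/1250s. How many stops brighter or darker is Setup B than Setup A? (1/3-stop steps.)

2 2/3 stops brighter

Aperture: f/11 → f/13 → f/14 → f/16 → f/18 → f/20 → f/22 — 2 stops smaller aperture (darker).
Shutter speed: 1/4000 → 1/3200 → 1/2500 → 1/2000 → 1/1600 → 1/1250 — 1 2/3 stops slower (brighter).
ISO: 250 → 320 → 400 → 500 → 640 → 800 → 1000 → 1250 → 1600 → 2000 — 3 stops higher (brighter).
Net: −2 +1 2/3 +3 = +2 2/3 stops.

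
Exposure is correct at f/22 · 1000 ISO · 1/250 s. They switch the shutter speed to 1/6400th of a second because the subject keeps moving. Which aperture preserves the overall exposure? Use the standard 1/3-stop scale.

Shutter speed: 1/250 → 1/320 → 1/400 → 1/500 → 1/640 → 1/800 → 1/1000 → 1/1250 → 1/1600 → 1/2000 → 1/2500 → 1/3200 → 1/4000 → 1/5000 → 1/6400 — 4 2/3 stops faster (darker).
Need 4 2/3 stops brighter from the aperture: f/22 → f/20 → f/18 → f/16 → f/14 → f/13 → f/11 → f/10 → f/9 → f/8 → f/7.1 → f/6.3 → f/5.6 → f/5 → f/4.5.

f/4.5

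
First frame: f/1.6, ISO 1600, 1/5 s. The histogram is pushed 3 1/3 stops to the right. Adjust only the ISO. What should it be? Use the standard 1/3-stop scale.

ISO 160

Overexposed by 3 1/3 stops → need 3 1/3 stops darker.
ISO: 1600 → 1250 → 1000 → 800 → 640 → 500 → 400 → 320 → 250 → 200 → 160.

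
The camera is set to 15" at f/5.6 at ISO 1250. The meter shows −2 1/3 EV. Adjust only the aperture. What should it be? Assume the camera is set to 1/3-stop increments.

Underexposed by 2 1/3 stops → need 2 1/3 stops brighter.
Aperture: f/5.6 → f/5 → f/4.5 → f/4 → f/3.5 → f/3.2 → f/2.8 → f/2.5.

f/2.5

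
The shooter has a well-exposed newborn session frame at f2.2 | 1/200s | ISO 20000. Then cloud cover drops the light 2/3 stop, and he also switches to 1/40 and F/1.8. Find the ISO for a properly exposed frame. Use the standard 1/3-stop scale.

Scene light: 2/3 stop darker.
Shutter speed: 1/200 → 1/160 → 1/125 → 1/100 → 1/80 → 1/60 → 1/50 → 1/40 — 2 1/3 stops longer (brighter).
Aperture: f/2.2 → f/2 → f/1.8 — 2/3 stop opened up (brighter).
Net so far: 2 1/3 stops brighter. ISO: 20000 → 16000 → 12800 → 10000 → 8000 → 6400 → 5000 → 4000.

ISO 4000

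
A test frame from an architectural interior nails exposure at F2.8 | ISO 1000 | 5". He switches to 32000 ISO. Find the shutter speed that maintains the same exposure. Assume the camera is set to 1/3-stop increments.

1/6s

ISO: 1000 → 1250 → 1600 → 2000 → 2500 → 3200 → 4000 → 5000 → 6400 → 8000 → 10000 → 12800 → 16000 → 20000 → 25600 → 32000 — 5 stops higher (brighter).
Need 5 stops darker from the shutter speed: 5 → 4 → 3.2 → 2.5 → 2 → 1.6 → 1.3 → 1 → 0.8 → 0.6 → 0.5 → 0.4 → 0.3 → 1/4 → 1/5 → 1/6.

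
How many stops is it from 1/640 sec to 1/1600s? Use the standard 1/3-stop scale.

1 1/3 stops

1/640 → 1/800 → 1/1000 → 1/1250 → 1/1600 — count the steps: 4 third-stops = 1 1/3 stops.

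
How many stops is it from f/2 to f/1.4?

1 stop

f/2 → f/1.4 — count the steps: 1 stop.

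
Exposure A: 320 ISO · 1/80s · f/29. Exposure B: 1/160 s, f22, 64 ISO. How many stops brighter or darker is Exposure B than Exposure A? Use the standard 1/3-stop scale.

2 2/3 stops darker

Aperture: f/29 → f/25 → f/22 — 2/3 stop opened up (brighter).
Shutter speed: 1/80 → 1/100 → 1/125 → 1/160 — 1 stop shorter (darker).
ISO: 320 → 250 → 200 → 160 → 125 → 100 → 80 → 64 — 2 1/3 stops lower (darker).
Net: +2/3 −1 −2 1/3 = −2 2/3 stops.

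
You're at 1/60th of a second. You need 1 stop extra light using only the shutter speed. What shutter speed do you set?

1/30s

Shutter speed: 1/60 → 1/30 — 1 stop longer (brighter).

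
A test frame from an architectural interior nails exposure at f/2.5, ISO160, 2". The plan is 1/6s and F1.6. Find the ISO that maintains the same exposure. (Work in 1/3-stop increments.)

Shutter speed: 2 → 1.6 → 1.3 → 1 → 0.8 → 0.6 → 0.5 → 0.4 → 0.3 → 1/4 → 1/5 → 1/6 — 3 2/3 stops shorter (darker).
Aperture: f/2.5 → f/2.2 → f/2 → f/1.8 → f/1.6 — 1 1/3 stops opened up (brighter).
Net change so far: 2 1/3 stops darker. Offset with the ISO: 160 → 200 → 250 → 320 → 400 → 500 → 640 → 800.

ISO 800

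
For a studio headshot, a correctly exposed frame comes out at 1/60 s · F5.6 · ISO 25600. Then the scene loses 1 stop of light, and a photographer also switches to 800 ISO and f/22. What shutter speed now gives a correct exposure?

Scene light: 1 stop darker.
ISO: 25600 → 12800 → 6400 → 3200 → 1600 → 800 — 5 stops dropped (darker).
Aperture: f/5.6 → f/8 → f/11 → f/16 → f/22 — 4 stops smaller aperture (darker).
Net so far: 10 stops darker. Shutter speed: 1/60 → 1/30 → 1/15 → 1/8 → 1/4 → 1/2 → 1 → 2 → 4 → 8 → 15.

15 s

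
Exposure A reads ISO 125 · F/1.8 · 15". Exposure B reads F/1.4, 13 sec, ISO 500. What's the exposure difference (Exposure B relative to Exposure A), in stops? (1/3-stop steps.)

Aperture: f/1.8 → f/1.6 → f/1.4 — 2/3 stop larger aperture (brighter).
Shutter speed: 15 → 13 — 1/3 stop faster (darker).
ISO: 125 → 160 → 200 → 250 → 320 → 400 → 500 — 2 stops higher (brighter).
Net: +2/3 −1/3 +2 = +2 1/3 stops.

2 1/3 stops brighter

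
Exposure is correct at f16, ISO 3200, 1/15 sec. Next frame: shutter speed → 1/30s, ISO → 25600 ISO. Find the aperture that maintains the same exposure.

Shutter speed: 1/15 → 1/30 — 1 stop shorter (darker).
ISO: 3200 → 6400 → 12800 → 25600 — 3 stops higher (brighter).
Net change so far: 2 stops brighter. Offset with the aperture: f/16 → f/22 → f/32.

f/32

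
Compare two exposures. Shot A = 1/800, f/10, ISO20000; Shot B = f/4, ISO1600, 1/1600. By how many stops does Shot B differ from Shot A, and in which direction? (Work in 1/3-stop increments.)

Aperture: f/10 → f/9 → f/8 → f/7.1 → f/6.3 → f/5.6 → f/5 → f/4.5 → f/4 — 2 2/3 stops wider (brighter).
Shutter speed: 1/800 → 1/1000 → 1/1250 → 1/1600 — 1 stop faster (darker).
ISO: 20000 → 16000 → 12800 → 10000 → 8000 → 6400 → 5000 → 4000 → 3200 → 2500 → 2000 → 1600 — 3 2/3 stops lower (darker).
Net: +2 2/3 −1 −3 2/3 = −2 stops.

2 stops darker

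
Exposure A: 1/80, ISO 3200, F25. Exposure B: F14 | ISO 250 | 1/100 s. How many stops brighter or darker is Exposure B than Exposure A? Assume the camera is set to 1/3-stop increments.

Aperture: f/25 → f/22 → f/20 → f/18 → f/16 → f/14 — 1 2/3 stops wider (brighter).
Shutter speed: 1/80 → 1/100 — 1/3 stop faster (darker).
ISO: 3200 → 2500 → 2000 → 1600 → 1250 → 1000 → 800 → 640 → 500 → 400 → 320 → 250 — 3 2/3 stops dropped (darker).
Net: +1 2/3 −1/3 −3 2/3 = −2 1/3 stops.

2 1/3 stops darker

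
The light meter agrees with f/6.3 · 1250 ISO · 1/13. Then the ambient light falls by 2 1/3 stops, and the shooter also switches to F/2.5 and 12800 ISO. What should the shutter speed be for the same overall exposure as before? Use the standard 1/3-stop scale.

1/160s

Scene light: 2 1/3 stops darker.
Aperture: f/6.3 → f/5.6 → f/5 → f/4.5 → f/4 → f/3.5 → f/3.2 → f/2.8 → f/2.5 — 2 2/3 stops opened up (brighter).
ISO: 1250 → 1600 → 2000 → 2500 → 3200 → 4000 → 5000 → 6400 → 8000 → 10000 → 12800 — 3 1/3 stops higher (brighter).
Net so far: 3 2/3 stops brighter. Shutter speed: 1/13 → 1/15 → 1/20 → 1/25 → 1/30 → 1/40 → 1/50 → 1/60 → 1/80 → 1/100 → 1/125 → 1/160.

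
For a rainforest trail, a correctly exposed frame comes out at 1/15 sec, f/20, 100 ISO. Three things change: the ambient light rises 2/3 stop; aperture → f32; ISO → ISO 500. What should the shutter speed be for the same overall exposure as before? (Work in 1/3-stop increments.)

1/50s

Scene light: 2/3 stop brighter.
Aperture: f/20 → f/22 → f/25 → f/29 → f/32 — 1 1/3 stops stopped down (darker).
ISO: 100 → 125 → 160 → 200 → 250 → 320 → 400 → 500 — 2 1/3 stops raised (brighter).
Net so far: 1 2/3 stops brighter. Shutter speed: 1/15 → 1/20 → 1/25 → 1/30 → 1/40 → 1/50.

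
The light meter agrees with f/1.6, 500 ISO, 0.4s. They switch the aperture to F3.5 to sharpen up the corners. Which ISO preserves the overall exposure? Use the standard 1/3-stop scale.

ISO 2500

Aperture: f/1.6 → f/1.8 → f/2 → f/2.2 → f/2.5 → f/2.8 → f/3.2 → f/3.5 — 2 1/3 stops narrower (darker).
Need 2 1/3 stops brighter from the ISO: 500 → 640 → 800 → 1000 → 1250 → 1600 → 2000 → 2500.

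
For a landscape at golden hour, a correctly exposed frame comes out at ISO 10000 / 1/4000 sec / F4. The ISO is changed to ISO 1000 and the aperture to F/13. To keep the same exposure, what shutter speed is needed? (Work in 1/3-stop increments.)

1/40s

ISO: 10000 → 8000 → 6400 → 5000 → 4000 → 3200 → 2500 → 2000 → 1600 → 1250 → 1000 — 3 1/3 stops dropped (darker).
Aperture: f/4 → f/4.5 → f/5 → f/5.6 → f/6.3 → f/7.1 → f/8 → f/9 → f/10 → f/11 → f/13 — 3 1/3 stops stopped down (darker).
Net change so far: 6 2/3 stops darker. Offset with the shutter speed: 1/4000 → 1/3200 → 1/2500 → 1/2000 → 1/1600 → 1/1250 → 1/1000 → 1/800 → 1/640 → 1/500 → 1/400 → 1/320 → 1/250 → 1/200 → 1/160 → 1/125 → 1/100 → 1/80 → 1/60 → 1/50 → 1/40.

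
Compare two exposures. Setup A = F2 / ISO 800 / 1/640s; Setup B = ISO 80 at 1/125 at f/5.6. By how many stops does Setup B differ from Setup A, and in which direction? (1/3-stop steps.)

4 stops darker

Aperture: f/2 → f/2.2 → f/2.5 → f/2.8 → f/3.2 → f/3.5 → f/4 → f/4.5 → f/5 → f/5.6 — 3 stops narrower (darker).
Shutter speed: 1/640 → 1/500 → 1/400 → 1/320 → 1/250 → 1/200 → 1/160 → 1/125 — 2 1/3 stops longer (brighter).
ISO: 800 → 640 → 500 → 400 → 320 → 250 → 200 → 160 → 125 → 100 → 80 — 3 1/3 stops lower (darker).
Net: −3 +2 1/3 −3 1/3 = −4 stops.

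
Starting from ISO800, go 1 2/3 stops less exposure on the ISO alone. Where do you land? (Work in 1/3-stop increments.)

ISO 250

ISO: 800 → 640 → 500 → 400 → 320 → 250 — 1 2/3 stops dropped (darker).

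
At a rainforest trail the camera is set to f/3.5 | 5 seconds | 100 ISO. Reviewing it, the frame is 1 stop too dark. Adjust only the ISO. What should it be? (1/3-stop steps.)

Underexposed by 1 stop → need 1 stop brighter.
ISO: 100 → 125 → 160 → 200.

ISO 200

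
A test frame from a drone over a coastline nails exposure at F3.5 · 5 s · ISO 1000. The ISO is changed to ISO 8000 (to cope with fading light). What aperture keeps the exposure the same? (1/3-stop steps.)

f/10

ISO: 1000 → 1250 → 1600 → 2000 → 2500 → 3200 → 4000 → 5000 → 6400 → 8000 — 3 stops raised (brighter).
Need 3 stops darker from the aperture: f/3.5 → f/4 → f/4.5 → f/5 → f/5.6 → f/6.3 → f/7.1 → f/8 → f/9 → f/10.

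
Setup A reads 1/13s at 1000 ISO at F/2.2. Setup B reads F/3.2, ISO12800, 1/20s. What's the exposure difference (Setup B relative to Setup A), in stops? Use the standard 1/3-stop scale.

2 stops brighter

Aperture: f/2.2 → f/2.5 → f/2.8 → f/3.2 — 1 stop stopped down (darker).
Shutter speed: 1/13 → 1/15 → 1/20 — 2/3 stop faster (darker).
ISO: 1000 → 1250 → 1600 → 2000 → 2500 → 3200 → 4000 → 5000 → 6400 → 8000 → 10000 → 12800 — 3 2/3 stops raised (brighter).
Net: −1 −2/3 +3 2/3 = +2 stops.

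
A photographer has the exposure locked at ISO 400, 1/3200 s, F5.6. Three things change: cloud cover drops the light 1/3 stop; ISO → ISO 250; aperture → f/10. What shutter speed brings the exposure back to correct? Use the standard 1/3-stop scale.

Scene light: 1/3 stop darker.
ISO: 400 → 320 → 250 — 2/3 stop lower (darker).
Aperture: f/5.6 → f/6.3 → f/7.1 → f/8 → f/9 → f/10 — 1 2/3 stops narrower (darker).
Net so far: 2 2/3 stops darker. Shutter speed: 1/3200 → 1/2500 → 1/2000 → 1/1600 → 1/1250 → 1/1000 → 1/800 → 1/640 → 1/500.

1/500s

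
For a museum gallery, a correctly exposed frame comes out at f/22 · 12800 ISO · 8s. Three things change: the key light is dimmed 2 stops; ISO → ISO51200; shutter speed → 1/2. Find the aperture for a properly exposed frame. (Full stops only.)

f/5.6

Scene light: 2 stops darker.
ISO: 12800 → 25600 → 51200 — 2 stops raised (brighter).
Shutter speed: 8 → 4 → 2 → 1 → 1/2 — 4 stops shorter (darker).
Net so far: 4 stops darker. Aperture: f/22 → f/16 → f/11 → f/8 → f/5.6.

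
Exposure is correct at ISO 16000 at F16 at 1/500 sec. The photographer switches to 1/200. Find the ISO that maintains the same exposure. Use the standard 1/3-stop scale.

Shutter speed: 1/500 → 1/400 → 1/320 → 1/250 → 1/200 — 1 1/3 stops slower (brighter).
Need 1 1/3 stops darker from the ISO: 16000 → 12800 → 10000 → 8000 → 6400.

ISO 6400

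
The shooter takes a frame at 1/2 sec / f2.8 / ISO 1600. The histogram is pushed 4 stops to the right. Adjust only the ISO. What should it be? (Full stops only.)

ISO 100

Overexposed by 4 stops → need 4 stops darker.
ISO: 1600 → 800 → 400 → 200 → 100.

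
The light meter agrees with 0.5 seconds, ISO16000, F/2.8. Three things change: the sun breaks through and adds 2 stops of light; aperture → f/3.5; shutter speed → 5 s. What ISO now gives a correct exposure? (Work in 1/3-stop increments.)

ISO 640

Scene light: 2 stops brighter.
Aperture: f/2.8 → f/3.2 → f/3.5 — 2/3 stop stopped down (darker).
Shutter speed: 0.5 → 0.6 → 0.8 → 1 → 1.3 → 1.6 → 2 → 2.5 → 3.2 → 4 → 5 — 3 1/3 stops longer (brighter).
Net so far: 4 2/3 stops brighter. ISO: 16000 → 12800 → 10000 → 8000 → 6400 → 5000 → 4000 → 3200 → 2500 → 2000 → 1600 → 1250 → 1000 → 800 → 640.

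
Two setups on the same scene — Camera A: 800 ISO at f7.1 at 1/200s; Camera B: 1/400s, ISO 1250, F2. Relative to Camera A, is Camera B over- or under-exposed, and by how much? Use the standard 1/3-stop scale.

Aperture: f/7.1 → f/6.3 → f/5.6 → f/5 → f/4.5 → f/4 → f/3.5 → f/3.2 → f/2.8 → f/2.5 → f/2.2 → f/2 — 3 2/3 stops opened up (brighter).
Shutter speed: 1/200 → 1/250 → 1/320 → 1/400 — 1 stop faster (darker).
ISO: 800 → 1000 → 1250 — 2/3 stop raised (brighter).
Net: +3 2/3 −1 +2/3 = +3 1/3 stops.

3 1/3 stops brighter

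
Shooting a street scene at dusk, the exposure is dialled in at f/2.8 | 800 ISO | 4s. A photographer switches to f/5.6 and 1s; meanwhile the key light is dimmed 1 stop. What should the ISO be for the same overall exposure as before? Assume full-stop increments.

Scene light: 1 stop darker.
Aperture: f/2.8 → f/4 → f/5.6 — 2 stops narrower (darker).
Shutter speed: 4 → 2 → 1 — 2 stops shorter (darker).
Net so far: 5 stops darker. ISO: 800 → 1600 → 3200 → 6400 → 12800 → 25600.

ISO 25600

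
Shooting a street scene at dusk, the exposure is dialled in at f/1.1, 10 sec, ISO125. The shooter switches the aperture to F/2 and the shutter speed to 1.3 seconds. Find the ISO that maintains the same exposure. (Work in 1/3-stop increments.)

Aperture: f/1.1 → f/1.2 → f/1.4 → f/1.6 → f/1.8 → f/2 — 1 2/3 stops stopped down (darker).
Shutter speed: 10 → 8 → 6 → 5 → 4 → 3.2 → 2.5 → 2 → 1.6 → 1.3 — 3 stops shorter (darker).
Net change so far: 4 2/3 stops darker. Offset with the ISO: 125 → 160 → 200 → 250 → 320 → 400 → 500 → 640 → 800 → 1000 → 1250 → 1600 → 2000 → 2500 → 3200.

ISO 3200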